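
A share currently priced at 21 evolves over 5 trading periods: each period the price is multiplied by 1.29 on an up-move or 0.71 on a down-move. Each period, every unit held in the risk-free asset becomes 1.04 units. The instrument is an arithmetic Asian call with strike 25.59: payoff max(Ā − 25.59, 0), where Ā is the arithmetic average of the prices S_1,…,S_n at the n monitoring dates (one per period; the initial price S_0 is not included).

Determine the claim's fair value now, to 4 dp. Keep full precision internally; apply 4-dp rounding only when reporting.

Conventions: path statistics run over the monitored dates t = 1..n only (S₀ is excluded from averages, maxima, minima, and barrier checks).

Risk-neutral up-probability p* = (R−d)/(u−d) = (1.04−0.71)/(1.29−0.71) = 0.5690; the claim prices as the p*-weighted sum of path payoffs discounted by R^5.
Enumerate all 2^5 = 32 price paths (U = up ×1.29, D = down ×0.71); each path with k up-moves has probability p*^k·(1−p*)^(5−k).
DDDDD: Ā=8.4275, payoff=0.0000, prob=0.014879
UDDDD: Ā=15.3120, payoff=0.0000, prob=0.019640
DUDDD: Ā=12.8760, payoff=0.0000, prob=0.019640
UUDDD: Ā=23.3944, payoff=0.0000, prob=0.025924
DDUDD: Ā=11.1464, payoff=0.0000, prob=0.019640
UDUDD: Ā=20.2519, payoff=0.0000, prob=0.025924
DUUDD: Ā=17.8159, payoff=0.0000, prob=0.025924
UUUDD: Ā=32.3698, payoff=6.7798, prob=0.034220
DDDUD: Ā=9.9184, payoff=0.0000, prob=0.019640
UDDUD: Ā=18.0208, payoff=0.0000, prob=0.025924
DUDUD: Ā=15.5848, payoff=0.0000, prob=0.025924
UUDUD: Ā=28.3160, payoff=2.7260, prob=0.034220
DDUUD: Ā=13.8552, payoff=0.0000, prob=0.025924
UDUUD: Ā=25.1736, payoff=0.0000, prob=0.034220
DUUUD: Ā=22.7376, payoff=0.0000, prob=0.034220
UUUUD: Ā=41.3119, payoff=15.7219, prob=0.045171
DDDDU: Ā=9.0465, payoff=0.0000, prob=0.019640
UDDDU: Ā=16.4367, payoff=0.0000, prob=0.025924
DUDDU: Ā=14.0007, payoff=0.0000, prob=0.025924
UUDDU: Ā=25.4378, payoff=0.0000, prob=0.034220
DDUDU: Ā=12.2711, payoff=0.0000, prob=0.025924
UDUDU: Ā=22.2954, payoff=0.0000, prob=0.034220
DUUDU: Ā=19.8594, payoff=0.0000, prob=0.034220
UUUDU: Ā=36.0826, payoff=10.4926, prob=0.045171
DDDUU: Ā=11.0431, payoff=0.0000, prob=0.025924
UDDUU: Ā=20.0643, payoff=0.0000, prob=0.034220
DUDUU: Ā=17.6283, payoff=0.0000, prob=0.034220
UUDUU: Ā=32.0288, payoff=6.4388, prob=0.045171
DDUUU: Ā=15.8987, payoff=0.0000, prob=0.034220
UDUUU: Ā=28.8864, payoff=3.2964, prob=0.045171
DUUUU: Ā=26.4504, payoff=0.8604, prob=0.045171
UUUUU: Ā=48.0578, payoff=22.4678, prob=0.059625
Price = Σ prob·payoff / R^5 = 3.327667 / 1.216653 = 2.7351

price = 2.7351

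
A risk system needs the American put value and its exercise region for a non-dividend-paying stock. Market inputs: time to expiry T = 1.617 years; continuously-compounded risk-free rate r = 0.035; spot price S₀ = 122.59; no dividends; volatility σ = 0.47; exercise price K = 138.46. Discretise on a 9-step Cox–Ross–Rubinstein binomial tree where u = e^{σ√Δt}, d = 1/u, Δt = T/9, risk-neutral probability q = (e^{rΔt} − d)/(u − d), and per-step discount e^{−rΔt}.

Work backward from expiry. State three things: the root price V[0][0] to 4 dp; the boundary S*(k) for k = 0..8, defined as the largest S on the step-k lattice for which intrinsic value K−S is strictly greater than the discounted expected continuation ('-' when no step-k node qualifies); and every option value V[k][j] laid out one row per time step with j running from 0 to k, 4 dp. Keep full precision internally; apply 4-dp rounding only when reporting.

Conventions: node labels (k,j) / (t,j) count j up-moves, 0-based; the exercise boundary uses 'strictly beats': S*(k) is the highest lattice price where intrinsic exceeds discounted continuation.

params: Δt=0.17967 u=1.22045 d=0.81937 q=0.46609 e^(-rΔt)=0.99373
t_9 payoffs: 118.0531 108.0640 93.1853 71.0234 38.0134 0.0000 0.0000 0.0000 0.0000 0.0000
t_8: node(8,0) S=24.9055 payoff=113.5545 vs cont=112.6865 → 113.5545 [stop]  node(8,1) S=37.0967 payoff=101.3633 vs cont=100.4953 → 101.3633 [stop]  node(8,2) S=55.2555 payoff=83.2045 vs cont=82.3365 → 83.2045 [stop]  node(8,3) S=82.3029 payoff=56.1571 vs cont=55.2891 → 56.1571 [stop]  node(8,4) S=122.5900 payoff=15.8700 vs cont=20.1686 → 20.1686 [wait]  node(8,5) S=182.5975 payoff=0.0000 vs cont=0.0000 → 0.0000 [wait]  node(8,6) S=271.9785 payoff=0.0000 vs cont=0.0000 → 0.0000 [wait]  node(8,7) S=405.1113 payoff=0.0000 vs cont=0.0000 → 0.0000 [wait]  node(8,8) S=603.4122 payoff=0.0000 vs cont=0.0000 → 0.0000 [wait]  ⇒ S*(8)=82.3029
t_7: node(7,0) S=30.3960 payoff=108.0640 vs cont=107.1961 → 108.0640 [stop]  node(7,1) S=45.2747 payoff=93.1853 vs cont=92.3173 → 93.1853 [stop]  node(7,2) S=67.4366 payoff=71.0234 vs cont=70.1555 → 71.0234 [stop]  node(7,3) S=100.4466 payoff=38.0134 vs cont=39.1364 → 39.1364 [wait]  node(7,4) S=149.6149 payoff=0.0000 vs cont=10.7008 → 10.7008 [wait]  node(7,5) S=222.8511 payoff=0.0000 vs cont=0.0000 → 0.0000 [wait]  node(7,6) S=331.9361 payoff=0.0000 vs cont=0.0000 → 0.0000 [wait]  node(7,7) S=494.4179 payoff=0.0000 vs cont=0.0000 → 0.0000 [wait]  ⇒ S*(7)=67.4366
t_6: node(6,0) S=37.0967 payoff=101.3633 vs cont=100.4953 → 101.3633 [stop]  node(6,1) S=55.2555 payoff=83.2045 vs cont=82.3365 → 83.2045 [stop]  node(6,2) S=82.3029 payoff=56.1571 vs cont=55.8093 → 56.1571 [stop]  node(6,3) S=122.5900 payoff=15.8700 vs cont=25.7207 → 25.7207 [wait]  node(6,4) S=182.5975 payoff=0.0000 vs cont=5.6775 → 5.6775 [wait]  node(6,5) S=271.9785 payoff=0.0000 vs cont=0.0000 → 0.0000 [wait]  node(6,6) S=405.1113 payoff=0.0000 vs cont=0.0000 → 0.0000 [wait]  ⇒ S*(6)=82.3029
t_5: node(5,0) S=45.2747 payoff=93.1853 vs cont=92.3173 → 93.1853 [stop]  node(5,1) S=67.4366 payoff=71.0234 vs cont=70.1555 → 71.0234 [stop]  node(5,2) S=100.4466 payoff=38.0134 vs cont=41.7080 → 41.7080 [wait]  node(5,3) S=149.6149 payoff=0.0000 vs cont=16.2761 → 16.2761 [wait]  node(5,4) S=222.8511 payoff=0.0000 vs cont=3.0123 → 3.0123 [wait]  node(5,5) S=331.9361 payoff=0.0000 vs cont=0.0000 → 0.0000 [wait]  ⇒ S*(5)=67.4366
t_4: node(4,0) S=55.2555 payoff=83.2045 vs cont=82.3365 → 83.2045 [stop]  node(4,1) S=82.3029 payoff=56.1571 vs cont=57.0003 → 57.0003 [wait]  node(4,2) S=122.5900 payoff=15.8700 vs cont=29.6674 → 29.6674 [wait]  node(4,3) S=182.5975 payoff=0.0000 vs cont=10.0307 → 10.0307 [wait]  node(4,4) S=271.9785 payoff=0.0000 vs cont=1.5982 → 1.5982 [wait]  ⇒ S*(4)=55.2555
t_3: node(3,0) S=67.4366 payoff=71.0234 vs cont=70.5460 → 71.0234 [stop]  node(3,1) S=100.4466 payoff=38.0134 vs cont=43.9833 → 43.9833 [wait]  node(3,2) S=149.6149 payoff=0.0000 vs cont=20.3864 → 20.3864 [wait]  node(3,3) S=222.8511 payoff=0.0000 vs cont=6.0622 → 6.0622 [wait]  ⇒ S*(3)=67.4366
t_2: node(2,0) S=82.3029 payoff=56.1571 vs cont=58.0542 → 58.0542 [wait]  node(2,1) S=122.5900 payoff=15.8700 vs cont=32.7783 → 32.7783 [wait]  node(2,2) S=182.5975 payoff=0.0000 vs cont=13.6241 → 13.6241 [wait]  ⇒ S*(2)=-
t_1: node(1,0) S=100.4466 payoff=38.0134 vs cont=45.9834 → 45.9834 [wait]  node(1,1) S=149.6149 payoff=0.0000 vs cont=23.7013 → 23.7013 [wait]  ⇒ S*(1)=-
t_0: node(0,0) S=122.5900 payoff=15.8700 vs cont=35.3748 → 35.3748 [wait]  ⇒ S*(0)=-

price = 35.3748
boundary = - - - 67.4366 55.2555 67.4366 82.3029 67.4366 82.3029
tree:
35.3748
45.9834 23.7013
58.0542 32.7783 13.6241
71.0234 43.9833 20.3864 6.0622
83.2045 57.0003 29.6674 10.0307 1.5982
93.1853 71.0234 41.7080 16.2761 3.0123 0.0000
101.3633 83.2045 56.1571 25.7207 5.6775 0.0000 0.0000
108.0640 93.1853 71.0234 39.1364 10.7008 0.0000 0.0000 0.0000
113.5545 101.3633 83.2045 56.1571 20.1686 0.0000 0.0000 0.0000 0.0000
118.0531 108.0640 93.1853 71.0234 38.0134 0.0000 0.0000 0.0000 0.0000 0.0000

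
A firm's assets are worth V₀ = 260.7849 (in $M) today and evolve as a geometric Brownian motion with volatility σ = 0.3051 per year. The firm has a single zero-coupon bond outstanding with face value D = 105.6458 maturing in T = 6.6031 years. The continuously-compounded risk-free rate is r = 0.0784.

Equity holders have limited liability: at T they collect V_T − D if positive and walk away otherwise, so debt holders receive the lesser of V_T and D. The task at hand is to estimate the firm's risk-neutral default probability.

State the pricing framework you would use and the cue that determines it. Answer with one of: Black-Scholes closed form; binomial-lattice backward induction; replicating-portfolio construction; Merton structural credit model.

Key observation: assets follow a GBM and default happens iff V_T < 105.6458; valuing claims on that split (equity as a call, risky debt as the residual) is the structural model's definition.

framework: Merton structural credit model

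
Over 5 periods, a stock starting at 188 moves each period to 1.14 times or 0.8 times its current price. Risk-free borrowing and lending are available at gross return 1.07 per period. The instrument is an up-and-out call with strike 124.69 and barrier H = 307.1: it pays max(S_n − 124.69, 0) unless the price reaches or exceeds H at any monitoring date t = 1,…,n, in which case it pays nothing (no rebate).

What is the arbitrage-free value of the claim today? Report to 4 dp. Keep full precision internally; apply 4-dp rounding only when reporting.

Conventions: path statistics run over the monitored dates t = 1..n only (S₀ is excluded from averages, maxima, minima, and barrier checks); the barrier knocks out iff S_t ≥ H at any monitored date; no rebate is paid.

price = 38.3228

With p* = (R−d)/(u−d) = 0.7941, sum probability × payoff across the paths and divide by R^5.
Enumerate all 2^5 = 32 price paths (U = up ×1.14, D = down ×0.8); each path with k up-moves has probability p*^k·(1−p*)^(5−k).
DDDDD: M=150.4000, payoff=0.0000, prob=0.000370
UDDDD: M=214.3200, payoff=0.0000, prob=0.001427
DUDDD: M=171.4560, payoff=0.0000, prob=0.001427
UUDDD: M=244.3248, payoff=0.4043, prob=0.005503
DDUDD: M=150.4000, payoff=0.0000, prob=0.001427
UDUDD: M=214.3200, payoff=0.4043, prob=0.005503
DUUDD: M=195.4598, payoff=0.4043, prob=0.005503
UUUDD: M=278.5303, payoff=53.5694, prob=0.021227
DDDUD: M=150.4000, payoff=0.0000, prob=0.001427
UDDUD: M=214.3200, payoff=0.4043, prob=0.005503
DUDUD: M=171.4560, payoff=0.4043, prob=0.005503
UUDUD: M=244.3248, payoff=53.5694, prob=0.021227
DDUUD: M=156.3679, payoff=0.4043, prob=0.005503
UDUUD: M=222.8242, payoff=53.5694, prob=0.021227
DUUUD: M=222.8242, payoff=53.5694, prob=0.021227
UUUUD: M=317.5245, payoff=0.0000, prob=0.081876
DDDDU: M=150.4000, payoff=0.0000, prob=0.001427
UDDDU: M=214.3200, payoff=0.4043, prob=0.005503
DUDDU: M=171.4560, payoff=0.4043, prob=0.005503
UUDDU: M=244.3248, payoff=53.5694, prob=0.021227
DDUDU: M=150.4000, payoff=0.4043, prob=0.005503
UDUDU: M=214.3200, payoff=53.5694, prob=0.021227
DUUDU: M=195.4598, payoff=53.5694, prob=0.021227
UUUDU: M=278.5303, payoff=129.3296, prob=0.081876
DDDUU: M=150.4000, payoff=0.4043, prob=0.005503
UDDUU: M=214.3200, payoff=53.5694, prob=0.021227
DUDUU: M=178.2594, payoff=53.5694, prob=0.021227
UUDUU: M=254.0196, payoff=129.3296, prob=0.081876
DDUUU: M=178.2594, payoff=53.5694, prob=0.021227
UDUUU: M=254.0196, payoff=129.3296, prob=0.081876
DUUUU: M=254.0196, payoff=129.3296, prob=0.081876
UUUUU: M=361.9779, payoff=0.0000, prob=0.315809
Price = Σ prob·payoff / R^5 = 53.749679 / 1.402552 = 38.3228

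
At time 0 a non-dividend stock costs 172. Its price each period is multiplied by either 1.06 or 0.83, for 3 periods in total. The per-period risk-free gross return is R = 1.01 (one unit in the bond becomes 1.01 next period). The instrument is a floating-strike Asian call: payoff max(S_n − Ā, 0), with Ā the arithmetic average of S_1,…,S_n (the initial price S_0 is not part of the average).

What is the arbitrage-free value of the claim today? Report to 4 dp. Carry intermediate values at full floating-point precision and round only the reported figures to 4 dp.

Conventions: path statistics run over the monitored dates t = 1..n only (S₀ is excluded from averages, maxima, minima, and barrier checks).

price = 6.4441

Under the martingale measure an up-move has probability p* = 0.7826; value the claim as the probability-weighted average of per-path payoffs, discounted 3 periods at R = 1.01.
Enumerate all 2^3 = 8 price paths (U = up ×1.06, D = down ×0.83); each path with k up-moves has probability p*^k·(1−p*)^(3−k).
DDD: Ā=119.8661, payoff=0.0000, prob=0.010274
UDD: Ā=153.0819, payoff=0.0000, prob=0.036985
DUD: Ā=139.8953, payoff=0.0000, prob=0.036985
UUD: Ā=178.6614, payoff=0.0000, prob=0.133147
DDU: Ā=128.9503, payoff=0.0000, prob=0.036985
UDU: Ā=164.6836, payoff=0.0000, prob=0.133147
DUU: Ā=151.4969, payoff=8.9082, prob=0.133147
UUU: Ā=193.4780, payoff=11.3768, prob=0.479329
Price = Σ prob·payoff / R^3 = 6.639322 / 1.030301 = 6.4441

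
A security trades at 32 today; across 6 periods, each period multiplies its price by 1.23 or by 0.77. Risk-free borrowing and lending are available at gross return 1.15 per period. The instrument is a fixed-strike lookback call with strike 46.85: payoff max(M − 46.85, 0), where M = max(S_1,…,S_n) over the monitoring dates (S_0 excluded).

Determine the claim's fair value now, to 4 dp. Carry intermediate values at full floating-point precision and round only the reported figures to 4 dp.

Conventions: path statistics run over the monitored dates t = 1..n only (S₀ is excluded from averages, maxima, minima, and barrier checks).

price = 13.9389

Risk-neutral up-probability p* = (R−d)/(u−d) = (1.15−0.77)/(1.23−0.77) = 0.8261; the claim prices as the p*-weighted sum of path payoffs discounted by R^6.
Enumerate all 2^6 = 64 price paths (U = up ×1.23, D = down ×0.77); each path with k up-moves has probability p*^k·(1−p*)^(6−k).
DDDDDD: M=24.6400, payoff=0.0000, prob=0.000028
UDDDDD: M=39.3600, payoff=0.0000, prob=0.000131
DUDDDD: M=30.3072, payoff=0.0000, prob=0.000131
UUDDDD: M=48.4128, payoff=1.5628, prob=0.000624
DDUDDD: M=24.6400, payoff=0.0000, prob=0.000131
UDUDDD: M=39.3600, payoff=0.0000, prob=0.000624
DUUDDD: M=37.2779, payoff=0.0000, prob=0.000624
UUUDDD: M=59.5477, payoff=12.6977, prob=0.002965
DDDUDD: M=24.6400, payoff=0.0000, prob=0.000131
UDDUDD: M=39.3600, payoff=0.0000, prob=0.000624
DUDUDD: M=30.3072, payoff=0.0000, prob=0.000624
UUDUDD: M=48.4128, payoff=1.5628, prob=0.002965
DDUUDD: M=28.7039, payoff=0.0000, prob=0.000624
UDUUDD: M=45.8518, payoff=0.0000, prob=0.002965
DUUUDD: M=45.8518, payoff=0.0000, prob=0.002965
UUUUDD: M=73.2437, payoff=26.3937, prob=0.014085
DDDDUD: M=24.6400, payoff=0.0000, prob=0.000131
UDDDUD: M=39.3600, payoff=0.0000, prob=0.000624
DUDDUD: M=30.3072, payoff=0.0000, prob=0.000624
UUDDUD: M=48.4128, payoff=1.5628, prob=0.002965
DDUDUD: M=24.6400, payoff=0.0000, prob=0.000624
UDUDUD: M=39.3600, payoff=0.0000, prob=0.002965
DUUDUD: M=37.2779, payoff=0.0000, prob=0.002965
UUUDUD: M=59.5477, payoff=12.6977, prob=0.014085
DDDUUD: M=24.6400, payoff=0.0000, prob=0.000624
UDDUUD: M=39.3600, payoff=0.0000, prob=0.002965
DUDUUD: M=35.3059, payoff=0.0000, prob=0.002965
UUDUUD: M=56.3977, payoff=9.5477, prob=0.014085
DDUUUD: M=35.3059, payoff=0.0000, prob=0.002965
UDUUUD: M=56.3977, payoff=9.5477, prob=0.014085
DUUUUD: M=56.3977, payoff=9.5477, prob=0.014085
UUUUUD: M=90.0898, payoff=43.2398, prob=0.066905
DDDDDU: M=24.6400, payoff=0.0000, prob=0.000131
UDDDDU: M=39.3600, payoff=0.0000, prob=0.000624
DUDDDU: M=30.3072, payoff=0.0000, prob=0.000624
UUDDDU: M=48.4128, payoff=1.5628, prob=0.002965
DDUDDU: M=24.6400, payoff=0.0000, prob=0.000624
UDUDDU: M=39.3600, payoff=0.0000, prob=0.002965
DUUDDU: M=37.2779, payoff=0.0000, prob=0.002965
UUUDDU: M=59.5477, payoff=12.6977, prob=0.014085
DDDUDU: M=24.6400, payoff=0.0000, prob=0.000624
UDDUDU: M=39.3600, payoff=0.0000, prob=0.002965
DUDUDU: M=30.3072, payoff=0.0000, prob=0.002965
UUDUDU: M=48.4128, payoff=1.5628, prob=0.014085
DDUUDU: M=28.7039, payoff=0.0000, prob=0.002965
UDUUDU: M=45.8518, payoff=0.0000, prob=0.014085
DUUUDU: M=45.8518, payoff=0.0000, prob=0.014085
UUUUDU: M=73.2437, payoff=26.3937, prob=0.066905
DDDDUU: M=24.6400, payoff=0.0000, prob=0.000624
UDDDUU: M=39.3600, payoff=0.0000, prob=0.002965
DUDDUU: M=30.3072, payoff=0.0000, prob=0.002965
UUDDUU: M=48.4128, payoff=1.5628, prob=0.014085
DDUDUU: M=27.1855, payoff=0.0000, prob=0.002965
UDUDUU: M=43.4262, payoff=0.0000, prob=0.014085
DUUDUU: M=43.4262, payoff=0.0000, prob=0.014085
UUUDUU: M=69.3691, payoff=22.5191, prob=0.066905
DDDUUU: M=27.1855, payoff=0.0000, prob=0.002965
UDDUUU: M=43.4262, payoff=0.0000, prob=0.014085
DUDUUU: M=43.4262, payoff=0.0000, prob=0.014085
UUDUUU: M=69.3691, payoff=22.5191, prob=0.066905
DDUUUU: M=43.4262, payoff=0.0000, prob=0.014085
UDUUUU: M=69.3691, payoff=22.5191, prob=0.066905
DUUUUU: M=69.3691, payoff=22.5191, prob=0.066905
UUUUUU: M=110.8104, payoff=63.9604, prob=0.317801
Price = Σ prob·payoff / R^6 = 32.241589 / 2.313061 = 13.9389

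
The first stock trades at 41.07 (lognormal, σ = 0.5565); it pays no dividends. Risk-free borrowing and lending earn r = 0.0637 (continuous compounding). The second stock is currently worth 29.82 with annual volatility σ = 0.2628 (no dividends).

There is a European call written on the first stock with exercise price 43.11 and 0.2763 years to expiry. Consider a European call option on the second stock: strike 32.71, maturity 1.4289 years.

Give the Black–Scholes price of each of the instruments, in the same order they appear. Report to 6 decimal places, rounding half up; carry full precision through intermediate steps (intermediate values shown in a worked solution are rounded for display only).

price(the first stock call K=43.11) = 4.233517
price(the second stock call K=32.71) = 3.702576

[the first stock call K=43.11]
σ√T = 0.5565·√0.2763 = 0.292520
d₁ = (ln(S/K) + (r+σ²/2)T) / (σ√T) = (ln(41.07/43.11) + (0.0637+0.5565²/2)·0.2763) / 0.292520 = (-0.048477 + 0.060384) / 0.292520 = 0.040706
d₂ = d₁ − σ√T = 0.040706 − 0.292520 = -0.251814
e^{−rT} = 0.982554
N(d₁) = 0.516235,  N(d₂) = 0.400592
price = S·N(d₁) − K·e^{−rT}·N(d₂) = 21.201761 − 16.968244 = 4.233517
[the second stock call K=32.71]
σ√T = 0.2628·√1.4289 = 0.314142
d₁ = (ln(S/K) + (r+σ²/2)T) / (σ√T) = (ln(29.82/32.71) + (0.0637+0.2628²/2)·1.4289) / 0.314142 = (-0.092502 + 0.140364) / 0.314142 = 0.152358
d₂ = d₁ − σ√T = 0.152358 − 0.314142 = -0.161784
e^{−rT} = 0.912999
N(d₁) = 0.560548,  N(d₂) = 0.435738
price = S·N(d₁) − K·e^{−rT}·N(d₂) = 16.715532 − 13.012956 = 3.702576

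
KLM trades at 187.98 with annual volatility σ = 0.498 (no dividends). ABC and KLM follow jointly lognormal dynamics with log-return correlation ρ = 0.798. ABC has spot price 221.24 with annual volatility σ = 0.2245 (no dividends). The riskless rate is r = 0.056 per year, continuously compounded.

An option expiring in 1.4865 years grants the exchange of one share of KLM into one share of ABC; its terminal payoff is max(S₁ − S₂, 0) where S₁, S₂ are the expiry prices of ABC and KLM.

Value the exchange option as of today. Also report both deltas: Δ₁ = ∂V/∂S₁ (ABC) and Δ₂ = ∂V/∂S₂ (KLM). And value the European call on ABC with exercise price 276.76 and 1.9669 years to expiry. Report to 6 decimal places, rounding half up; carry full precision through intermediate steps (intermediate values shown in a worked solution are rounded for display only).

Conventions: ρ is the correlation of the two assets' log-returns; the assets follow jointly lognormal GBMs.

exchange price = 53.317721
Δ1 = 0.724721
Δ2 = -0.569314
price(ABC call K=276.76) = 17.891374

σ_eff = √(σ₁² + σ₂² − 2ρσ₁σ₂) = √(0.2245² + 0.498² − 2·0.798·0.2245·0.498) = 0.346367
d₁ = (ln(S₁/S₂) + (q₂ − q₁ + σ_eff²/2)T) / (σ_eff√T) = (ln(221.24/187.98) + (0.0 − 0.0 + 0.059985)·1.4865) / 0.422298 = 0.596925
d₂ = d₁ − σ_eff√T = 0.596925 − 0.422298 = 0.174628
N(d₁) = 0.724721,  N(d₂) = 0.569314
V = S₁·e^{−q₁T}·N(d₁) − S₂·e^{−q₂T}·N(d₂) = 160.337363 − 107.019642 = 53.317721
Δ₁ = e^{−q₁T}·N(d₁) = 0.724721;  Δ₂ = −e^{−q₂T}·N(d₂) = -0.569314
[vanilla: ABC call K=276.76]
σ√T = 0.2245·√1.9669 = 0.314853
d₁ = (ln(S/K) + (r+σ²/2)T) / (σ√T) = (ln(221.24/276.76) + (0.056+0.2245²/2)·1.9669) / 0.314853 = (-0.223903 + 0.159713) / 0.314853 = -0.203873
d₂ = d₁ − σ√T = -0.203873 − 0.314853 = -0.518726
e^{−rT} = 0.895703
N(d₁) = 0.419226,  N(d₂) = 0.301976
price = S·N(d₁) − K·e^{−rT}·N(d₂) = 92.749610 − 74.858236 = 17.891374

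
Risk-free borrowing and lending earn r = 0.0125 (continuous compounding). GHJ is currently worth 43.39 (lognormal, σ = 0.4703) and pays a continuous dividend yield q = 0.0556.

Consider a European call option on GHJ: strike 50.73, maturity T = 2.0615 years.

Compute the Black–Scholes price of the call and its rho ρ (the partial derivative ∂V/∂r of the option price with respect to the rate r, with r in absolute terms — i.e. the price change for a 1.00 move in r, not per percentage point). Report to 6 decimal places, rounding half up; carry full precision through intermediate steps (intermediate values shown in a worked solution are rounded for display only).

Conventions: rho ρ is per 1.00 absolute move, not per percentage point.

σ√T = 0.4703·√2.0615 = 0.675253
d₁ = (ln(S/K) + (r−q+σ²/2)T) / (σ√T) = (ln(43.39/50.73) + (0.0125−0.0556+0.4703²/2)·2.0615) / 0.675253 = (-0.156288 + 0.139133) / 0.675253 = -0.025406
d₂ = d₁ − σ√T = -0.025406 − 0.675253 = -0.700659
e^{−rT} = 0.974560
e^{−qT} = 0.891705
N(d₁) = 0.489865,  N(d₂) = 0.241758
Call price V = S·e^{−qT}·N(d₁) − K·e^{−rT}·N(d₂) = 18.953433 − 11.952372 = 7.001062
ρ = K·T·e^{−rT}·N(d₂) = 24.639815

price = 7.001062
ρ = 24.639815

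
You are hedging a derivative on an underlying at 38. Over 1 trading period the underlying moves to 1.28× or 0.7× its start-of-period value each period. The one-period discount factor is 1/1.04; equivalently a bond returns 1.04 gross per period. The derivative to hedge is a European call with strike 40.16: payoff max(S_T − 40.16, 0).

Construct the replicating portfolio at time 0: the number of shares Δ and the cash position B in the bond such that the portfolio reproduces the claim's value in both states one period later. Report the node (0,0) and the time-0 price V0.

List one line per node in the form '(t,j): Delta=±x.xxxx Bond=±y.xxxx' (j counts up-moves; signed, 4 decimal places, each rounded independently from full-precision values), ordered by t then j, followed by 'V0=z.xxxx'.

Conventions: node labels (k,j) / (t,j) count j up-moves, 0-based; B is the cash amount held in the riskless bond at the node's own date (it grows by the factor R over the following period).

Arbitrage-free pricing uses the up-move probability p* = (R−d)/(u−d) = 0.5862, discounting each step at R = 1.04.
Terminal payoffs: V(1,0)=0.0000, V(1,1)=8.4800
(0,0): S=38.0000. Δ = (V_up−V_dn)/(S_up−S_dn) = (8.4800−0.0000)/(48.6400−26.6000) = 0.3848. V = [p*·8.4800 + (1−p*)·0.0000]/1.04 = 4.7798. B = V − Δ·S = -9.8408.
Sanity check at the root: Δ(0,0)·S0 + B(0,0) reproduces V0 = 4.7798.

(0,0): Delta=0.3848 Bond=-9.8408
V0=4.7798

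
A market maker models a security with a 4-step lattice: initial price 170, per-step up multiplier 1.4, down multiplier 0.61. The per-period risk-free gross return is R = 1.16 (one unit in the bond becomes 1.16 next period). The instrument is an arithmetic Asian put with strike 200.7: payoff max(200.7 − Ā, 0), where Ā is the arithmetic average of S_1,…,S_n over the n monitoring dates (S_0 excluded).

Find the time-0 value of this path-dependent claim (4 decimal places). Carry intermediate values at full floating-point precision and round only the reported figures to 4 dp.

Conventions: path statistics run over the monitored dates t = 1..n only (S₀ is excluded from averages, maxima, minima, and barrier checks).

No-arbitrage gives p* = (R−d)/(u−d) = 0.6962: enumerate every path, weight its payoff by its p*-probability, and discount by R^4.
Enumerate all 2^4 = 16 price paths (U = up ×1.4, D = down ×0.61); each path with k up-moves has probability p*^k·(1−p*)^(4−k).
DDDD: Ā=57.2704, payoff=143.4296, prob=0.008518
UDDD: Ā=131.4403, payoff=69.2597, prob=0.019520
DUDD: Ā=97.8653, payoff=102.8347, prob=0.019520
UUDD: Ā=224.6089, payoff=0.0000, prob=0.044734
DDUD: Ā=77.3846, payoff=123.3154, prob=0.019520
UDUD: Ā=177.6039, payoff=23.0961, prob=0.044734
DUUD: Ā=144.0289, payoff=56.6711, prob=0.044734
UUUD: Ā=330.5582, payoff=0.0000, prob=0.102516
DDDU: Ā=64.8913, payoff=135.8087, prob=0.019520
UDDU: Ā=148.9309, payoff=51.7691, prob=0.044734
DUDU: Ā=115.3559, payoff=85.3441, prob=0.044734
UUDU: Ā=264.7512, payoff=0.0000, prob=0.102516
DDUU: Ā=94.8751, payoff=105.8249, prob=0.044734
UDUU: Ā=217.7462, payoff=0.0000, prob=0.102516
DUUU: Ā=184.1712, payoff=16.5288, prob=0.102516
UUUU: Ā=422.6880, payoff=0.0000, prob=0.234932
Price = Σ prob·payoff / R^4 = 25.769694 / 1.810639 = 14.2324

price = 14.2324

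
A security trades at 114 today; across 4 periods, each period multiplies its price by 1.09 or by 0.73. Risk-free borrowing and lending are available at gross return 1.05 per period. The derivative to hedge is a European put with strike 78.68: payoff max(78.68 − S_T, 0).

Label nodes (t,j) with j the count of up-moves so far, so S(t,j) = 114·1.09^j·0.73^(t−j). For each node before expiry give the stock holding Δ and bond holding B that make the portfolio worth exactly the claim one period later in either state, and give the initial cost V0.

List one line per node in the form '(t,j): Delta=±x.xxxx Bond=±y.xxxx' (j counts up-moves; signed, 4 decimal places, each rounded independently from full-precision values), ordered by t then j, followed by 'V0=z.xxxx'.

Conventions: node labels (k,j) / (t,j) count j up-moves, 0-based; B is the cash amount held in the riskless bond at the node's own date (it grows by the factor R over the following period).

Since d<R<u, set p* = (R−d)/(u−d) = 0.8889; price each node as the discounted p*-expectation of its children.
Payoffs at expiry: V(4,0)=46.3060, V(4,1)=30.3407, V(4,2)=6.5022, V(4,3)=0.0000, V(4,4)=0.0000
  t=3,j=0: stock 44.3479 → up 48.3393 (V=30.3407), down 32.3740 (V=46.3060). Price 30.5854; hedge Δ=-1.0000, bond B=74.9333.
  t=3,j=1: stock 66.2182 → up 72.1778 (V=6.5022), down 48.3393 (V=30.3407). Price 8.7152; hedge Δ=-1.0000, bond B=74.9333.
  t=3,j=2: stock 98.8737 → up 107.7723 (V=0.0000), down 72.1778 (V=6.5022). Price 0.6881; hedge Δ=-0.1827, bond B=18.7498.
  t=3,j=3: stock 147.6333 → up 160.9203 (V=0.0000), down 107.7723 (V=0.0000). Price 0.0000; hedge Δ=0.0000, bond B=0.0000.
  t=2,j=0: stock 60.7506 → up 66.2182 (V=8.7152), down 44.3479 (V=30.5854). Price 10.6145; hedge Δ=-1.0000, bond B=71.3651.
  t=2,j=1: stock 90.7098 → up 98.8737 (V=0.6881), down 66.2182 (V=8.7152). Price 1.5047; hedge Δ=-0.2458, bond B=23.8023.
  t=2,j=2: stock 135.4434 → up 147.6333 (V=0.0000), down 98.8737 (V=0.6881). Price 0.0728; hedge Δ=-0.0141, bond B=1.9841.
  t=1,j=0: stock 83.2200 → up 90.7098 (V=1.5047), down 60.7506 (V=10.6145). Price 2.3971; hedge Δ=-0.3041, bond B=27.7019.
  t=1,j=1: stock 124.2600 → up 135.4434 (V=0.0728), down 90.7098 (V=1.5047). Price 0.2209; hedge Δ=-0.0320, bond B=4.1984.
  t=0,j=0: stock 114.0000 → up 124.2600 (V=0.2209), down 83.2200 (V=2.3971). Price 0.4406; hedge Δ=-0.0530, bond B=6.4856.
Verification: the root portfolio costs Δ(0,0)·S0 + B(0,0) = 0.4406, matching V0.

(0,0): Delta=-0.0530 Bond=6.4856
(1,0): Delta=-0.3041 Bond=27.7019
(1,1): Delta=-0.0320 Bond=4.1984
(2,0): Delta=-1.0000 Bond=71.3651
(2,1): Delta=-0.2458 Bond=23.8023
(2,2): Delta=-0.0141 Bond=1.9841
(3,0): Delta=-1.0000 Bond=74.9333
(3,1): Delta=-1.0000 Bond=74.9333
(3,2): Delta=-0.1827 Bond=18.7498
(3,3): Delta=0.0000 Bond=0.0000
V0=0.4406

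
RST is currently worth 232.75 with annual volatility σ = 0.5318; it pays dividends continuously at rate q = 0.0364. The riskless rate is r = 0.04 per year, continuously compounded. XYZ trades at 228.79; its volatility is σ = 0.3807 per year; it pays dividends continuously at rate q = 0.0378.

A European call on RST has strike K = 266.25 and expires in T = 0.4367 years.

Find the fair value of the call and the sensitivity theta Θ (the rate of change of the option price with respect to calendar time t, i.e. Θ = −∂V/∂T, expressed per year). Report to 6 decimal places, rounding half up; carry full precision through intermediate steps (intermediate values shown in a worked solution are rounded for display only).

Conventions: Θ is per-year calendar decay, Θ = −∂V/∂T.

σ√T = 0.5318·√0.4367 = 0.351431
d₁ = (ln(S/K) + (r−q+σ²/2)T) / (σ√T) = (ln(232.75/266.25) + (0.04−0.0364+0.5318²/2)·0.4367) / 0.351431 = (-0.134471 + 0.063324) / 0.351431 = -0.202449
d₂ = d₁ − σ√T = -0.202449 − 0.351431 = -0.553880
e^{−rT} = 0.982684
e^{−qT} = 0.984230
N(d₁) = 0.419783,  N(d₂) = 0.289831
Call price V = S·e^{−qT}·N(d₁) − K·e^{−rT}·N(d₂) = 96.163638 − 75.831119 = 20.332519
φ(d₁) = (1/√(2π))·e^{−d₁²/2} = 0.390850
Θ = −S·e^{−qT}·φ(d₁)·σ/(2√T) + q·S·e^{−qT}·N(d₁) − r·K·e^{−rT}·N(d₂) = −36.026584 + 3.500356 − 3.033245 = -35.559473

price = 20.332519
Θ = -35.559473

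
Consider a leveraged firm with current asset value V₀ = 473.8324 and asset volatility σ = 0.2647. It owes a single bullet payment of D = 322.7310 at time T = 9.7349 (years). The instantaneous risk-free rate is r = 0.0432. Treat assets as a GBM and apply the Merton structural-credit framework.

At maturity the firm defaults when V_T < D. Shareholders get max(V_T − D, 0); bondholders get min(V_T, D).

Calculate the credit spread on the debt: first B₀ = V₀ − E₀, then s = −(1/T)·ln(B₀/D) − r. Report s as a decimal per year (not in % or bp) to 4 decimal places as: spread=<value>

With assets at 473.8324 and a single debt payment of 322.7310 at 9.7349 years:
d₁ = [ln(V₀/D) + (r + σ²/2)T] / (σ√T)
   = [ln(473.8324/322.7310) + (0.0432 + 0.5·0.2647²)·9.7349] / (0.2647·√9.7349)
   = [0.384035 + 0.761591] / 0.825885 = 1.387148
d₂ = d₁ − σ√T = 1.387148 − 0.825885 = 0.561263
N(d₁) = 0.917302,  N(d₂) = 0.712691,  e^(−rT) = 0.656687
E₀ = V₀·N(d₁) − D·e^(−rT)·N(d₂)
   = 473.8324·0.917302 − 322.7310·0.656687·0.712691 = 283.604363
B₀ = V₀ − E₀ = 473.8324 − 283.604363 = 190.228037
spread = −(1/T)·ln(B₀/D) − r = −(1/9.7349)·ln(190.228037/322.7310) − 0.0432 = 0.01109903

spread=0.0111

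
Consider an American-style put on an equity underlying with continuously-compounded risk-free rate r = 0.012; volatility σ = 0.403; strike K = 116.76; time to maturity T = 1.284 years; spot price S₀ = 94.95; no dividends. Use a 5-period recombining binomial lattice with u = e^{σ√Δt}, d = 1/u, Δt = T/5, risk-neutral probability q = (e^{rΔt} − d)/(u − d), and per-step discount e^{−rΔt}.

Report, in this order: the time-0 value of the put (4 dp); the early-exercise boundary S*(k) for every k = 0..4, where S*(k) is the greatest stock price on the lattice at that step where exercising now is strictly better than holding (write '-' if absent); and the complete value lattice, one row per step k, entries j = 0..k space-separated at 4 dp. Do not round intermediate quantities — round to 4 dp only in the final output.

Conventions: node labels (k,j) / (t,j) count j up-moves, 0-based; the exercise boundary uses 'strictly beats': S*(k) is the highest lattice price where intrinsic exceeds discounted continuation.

price = 30.2668
boundary = - - 63.1117 77.4110 94.9500
tree:
30.2668
41.2281 17.4277
53.6483 26.7271 6.4794
65.3062 39.3490 11.8878 0.0872
74.8107 53.6483 21.8100 0.1610 0.0000
82.5595 65.3062 39.3490 0.2971 0.0000 0.0000

params: Δt=0.25680 u=1.22657 d=0.81528 q=0.45663 e^(-rΔt)=0.99692
t_5 payoffs: 82.5595 65.3062 39.3490 0.2971 0.0000 0.0000
t_4: node(4,0) S=41.9493 payoff=74.8107 vs cont=74.4514 → 74.8107 [stop]  node(4,1) S=63.1117 payoff=53.6483 vs cont=53.2890 → 53.6483 [stop]  node(4,2) S=94.9500 payoff=21.8100 vs cont=21.4507 → 21.8100 [stop]  node(4,3) S=142.8499 payoff=0.0000 vs cont=0.1610 → 0.1610 [wait]  node(4,4) S=214.9141 payoff=0.0000 vs cont=0.0000 → 0.0000 [wait]  ⇒ S*(4)=94.9500
t_3: node(3,0) S=51.4538 payoff=65.3062 vs cont=64.9469 → 65.3062 [stop]  node(3,1) S=77.4110 payoff=39.3490 vs cont=38.9898 → 39.3490 [stop]  node(3,2) S=116.4629 payoff=0.2971 vs cont=11.8878 → 11.8878 [wait]  node(3,3) S=175.2155 payoff=0.0000 vs cont=0.0872 → 0.0872 [wait]  ⇒ S*(3)=77.4110
t_2: node(2,0) S=63.1117 payoff=53.6483 vs cont=53.2890 → 53.6483 [stop]  node(2,1) S=94.9500 payoff=21.8100 vs cont=26.7271 → 26.7271 [wait]  node(2,2) S=142.8499 payoff=0.0000 vs cont=6.4794 → 6.4794 [wait]  ⇒ S*(2)=63.1117
t_1: node(1,0) S=77.4110 payoff=39.3490 vs cont=41.2281 → 41.2281 [wait]  node(1,1) S=116.4629 payoff=0.2971 vs cont=17.4277 → 17.4277 [wait]  ⇒ S*(1)=-
t_0: node(0,0) S=94.9500 payoff=21.8100 vs cont=30.2668 → 30.2668 [wait]  ⇒ S*(0)=-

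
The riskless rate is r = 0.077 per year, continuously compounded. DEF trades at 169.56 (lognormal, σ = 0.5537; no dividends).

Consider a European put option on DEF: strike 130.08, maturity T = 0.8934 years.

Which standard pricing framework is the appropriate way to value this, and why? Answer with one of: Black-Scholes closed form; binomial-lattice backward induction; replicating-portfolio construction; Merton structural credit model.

framework: Black-Scholes closed form

Key observation: the instrument is a plain European put (strike 130.08) on a lognormal asset; the exact continuous-time formula applies directly.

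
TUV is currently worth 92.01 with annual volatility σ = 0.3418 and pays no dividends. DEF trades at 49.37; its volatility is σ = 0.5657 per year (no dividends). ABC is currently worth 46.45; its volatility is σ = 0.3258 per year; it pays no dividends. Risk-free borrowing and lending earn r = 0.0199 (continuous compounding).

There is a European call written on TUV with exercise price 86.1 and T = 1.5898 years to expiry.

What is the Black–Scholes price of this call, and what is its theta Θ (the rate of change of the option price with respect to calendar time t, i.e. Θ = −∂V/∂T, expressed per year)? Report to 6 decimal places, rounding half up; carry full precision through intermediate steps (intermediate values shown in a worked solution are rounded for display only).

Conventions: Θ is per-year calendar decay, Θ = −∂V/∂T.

price = 19.639679
Θ = -5.348323

σ√T = 0.3418·√1.5898 = 0.430966
d₁ = (ln(S/K) + (r+σ²/2)T) / (σ√T) = (ln(92.01/86.1) + (0.0199+0.3418²/2)·1.5898) / 0.430966 = (0.066388 + 0.124503) / 0.430966 = 0.442937
d₂ = d₁ − σ√T = 0.442937 − 0.430966 = 0.011971
e^{−rT} = 0.968858
N(d₁) = 0.671094,  N(d₂) = 0.504775
Call price V = S·N(d₁) − K·e^{−rT}·N(d₂) = 61.747386 − 42.107706 = 19.639679
φ(d₁) = (1/√(2π))·e^{−d₁²/2} = 0.361666
Θ = −S·φ(d₁)·σ/(2√T) − r·K·e^{−rT}·N(d₂) = −4.510380 − 0.837943 = -5.348323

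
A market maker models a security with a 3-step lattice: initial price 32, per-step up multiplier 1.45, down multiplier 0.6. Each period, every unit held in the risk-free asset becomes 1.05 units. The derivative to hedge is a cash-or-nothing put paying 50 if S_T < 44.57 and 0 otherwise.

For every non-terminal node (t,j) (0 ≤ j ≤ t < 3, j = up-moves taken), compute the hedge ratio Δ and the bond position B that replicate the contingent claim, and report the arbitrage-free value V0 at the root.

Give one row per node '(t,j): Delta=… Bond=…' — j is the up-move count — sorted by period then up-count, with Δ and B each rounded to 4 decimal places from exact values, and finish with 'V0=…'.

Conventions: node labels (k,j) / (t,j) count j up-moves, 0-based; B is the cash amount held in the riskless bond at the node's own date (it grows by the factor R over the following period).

(0,0): Delta=-0.4673 Bond=51.7371
(1,0): Delta=0.0000 Bond=45.3515
(1,1): Delta=-0.6392 Bond=62.2994
(2,0): Delta=0.0000 Bond=47.6190
(2,1): Delta=0.0000 Bond=47.6190
(2,2): Delta=-0.8743 Bond=81.2325
V0=36.7830

Since d<R<u, set p* = (R−d)/(u−d) = 0.5294; price each node as the discounted p*-expectation of its children.
Payoffs at expiry: V(3,0)=50.0000, V(3,1)=50.0000, V(3,2)=50.0000, V(3,3)=0.0000
Node (2,0) S=11.5200: V=(p*·50.0000+(1−p*)·50.0000)/1.05=47.6190; Δ=(50.0000−50.0000)/(16.7040−6.9120)=0.0000; B=V−Δ·S=47.6190
Node (2,1) S=27.8400: V=(p*·50.0000+(1−p*)·50.0000)/1.05=47.6190; Δ=(50.0000−50.0000)/(40.3680−16.7040)=0.0000; B=V−Δ·S=47.6190
Node (2,2) S=67.2800: V=(p*·0.0000+(1−p*)·50.0000)/1.05=22.4090; Δ=(0.0000−50.0000)/(97.5560−40.3680)=-0.8743; B=V−Δ·S=81.2325
Node (1,0) S=19.2000: V=(p*·47.6190+(1−p*)·47.6190)/1.05=45.3515; Δ=(47.6190−47.6190)/(27.8400−11.5200)=0.0000; B=V−Δ·S=45.3515
Node (1,1) S=46.4000: V=(p*·22.4090+(1−p*)·47.6190)/1.05=32.6405; Δ=(22.4090−47.6190)/(67.2800−27.8400)=-0.6392; B=V−Δ·S=62.2994
Node (0,0) S=32.0000: V=(p*·32.6405+(1−p*)·45.3515)/1.05=36.7830; Δ=(32.6405−45.3515)/(46.4000−19.2000)=-0.4673; B=V−Δ·S=51.7371
Sanity check at the root: Δ(0,0)·S0 + B(0,0) reproduces V0 = 36.7830.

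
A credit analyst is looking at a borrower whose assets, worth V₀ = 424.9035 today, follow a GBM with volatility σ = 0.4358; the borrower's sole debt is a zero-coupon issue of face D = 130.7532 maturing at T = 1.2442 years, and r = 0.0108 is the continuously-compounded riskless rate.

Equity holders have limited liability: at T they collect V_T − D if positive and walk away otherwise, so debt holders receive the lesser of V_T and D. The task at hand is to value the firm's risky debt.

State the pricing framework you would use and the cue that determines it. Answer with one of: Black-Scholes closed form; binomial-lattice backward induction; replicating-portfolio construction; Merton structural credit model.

framework: Merton structural credit model

Key observation: with the firm-asset dynamics (V₀ = 424.9035) and a single zero-coupon liability of face 130.7532 given, debt value, spread, and default probability all derive from the option view of the balance sheet.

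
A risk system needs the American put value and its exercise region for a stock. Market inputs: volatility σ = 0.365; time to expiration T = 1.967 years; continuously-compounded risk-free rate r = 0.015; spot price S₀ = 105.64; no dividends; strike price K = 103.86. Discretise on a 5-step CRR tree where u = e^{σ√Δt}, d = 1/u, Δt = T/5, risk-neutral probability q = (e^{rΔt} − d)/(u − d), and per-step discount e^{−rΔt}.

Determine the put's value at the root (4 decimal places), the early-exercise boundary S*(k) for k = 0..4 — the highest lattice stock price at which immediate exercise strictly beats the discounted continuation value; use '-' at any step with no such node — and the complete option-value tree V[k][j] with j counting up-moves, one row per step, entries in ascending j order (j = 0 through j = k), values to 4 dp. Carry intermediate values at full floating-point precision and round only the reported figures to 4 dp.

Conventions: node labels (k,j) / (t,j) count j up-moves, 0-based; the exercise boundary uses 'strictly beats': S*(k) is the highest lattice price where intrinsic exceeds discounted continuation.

Δt=0.39340  u=1.25726  d=0.79538  q=0.45583  discount=0.99412
step 5 (expiry): payoffs max(K−S,0) = 70.2317 50.7038 19.8359 0.0000 0.0000 0.0000
step 4: (k=4,j=0): S=42.2795, K−S=61.5805, hold=60.9695 ⇒ V=61.5805 exercise | (k=4,j=1): S=66.8312, K−S=37.0288, hold=36.4178 ⇒ V=37.0288 exercise | (k=4,j=2): S=105.6400, K−S=0.0000, hold=10.7306 ⇒ V=10.7306 continue | (k=4,j=3): S=166.9851, K−S=0.0000, hold=0.0000 ⇒ V=0.0000 continue | (k=4,j=4): S=263.9534, K−S=0.0000, hold=0.0000 ⇒ V=0.0000 continue  boundary S*=66.8312
step 3: (k=3,j=0): S=53.1562, K−S=50.7038, hold=50.0927 ⇒ V=50.7038 exercise | (k=3,j=1): S=84.0241, K−S=19.8359, hold=24.8940 ⇒ V=24.8940 continue | (k=3,j=2): S=132.8168, K−S=0.0000, hold=5.8049 ⇒ V=5.8049 continue | (k=3,j=3): S=209.9436, K−S=0.0000, hold=0.0000 ⇒ V=0.0000 continue  boundary S*=53.1562
step 2: (k=2,j=0): S=66.8312, K−S=37.0288, hold=38.7098 ⇒ V=38.7098 continue | (k=2,j=1): S=105.6400, K−S=0.0000, hold=16.0974 ⇒ V=16.0974 continue | (k=2,j=2): S=166.9851, K−S=0.0000, hold=3.1403 ⇒ V=3.1403 continue  boundary S*=-
step 1: (k=1,j=0): S=84.0241, K−S=19.8359, hold=28.2353 ⇒ V=28.2353 continue | (k=1,j=1): S=132.8168, K−S=0.0000, hold=10.1312 ⇒ V=10.1312 continue  boundary S*=-
step 0: (k=0,j=0): S=105.6400, K−S=0.0000, hold=19.8654 ⇒ V=19.8654 continue  boundary S*=-

price = 19.8654
boundary = - - - 53.1562 66.8312
tree:
19.8654
28.2353 10.1312
38.7098 16.0974 3.1403
50.7038 24.8940 5.8049 0.0000
61.5805 37.0288 10.7306 0.0000 0.0000
70.2317 50.7038 19.8359 0.0000 0.0000 0.0000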